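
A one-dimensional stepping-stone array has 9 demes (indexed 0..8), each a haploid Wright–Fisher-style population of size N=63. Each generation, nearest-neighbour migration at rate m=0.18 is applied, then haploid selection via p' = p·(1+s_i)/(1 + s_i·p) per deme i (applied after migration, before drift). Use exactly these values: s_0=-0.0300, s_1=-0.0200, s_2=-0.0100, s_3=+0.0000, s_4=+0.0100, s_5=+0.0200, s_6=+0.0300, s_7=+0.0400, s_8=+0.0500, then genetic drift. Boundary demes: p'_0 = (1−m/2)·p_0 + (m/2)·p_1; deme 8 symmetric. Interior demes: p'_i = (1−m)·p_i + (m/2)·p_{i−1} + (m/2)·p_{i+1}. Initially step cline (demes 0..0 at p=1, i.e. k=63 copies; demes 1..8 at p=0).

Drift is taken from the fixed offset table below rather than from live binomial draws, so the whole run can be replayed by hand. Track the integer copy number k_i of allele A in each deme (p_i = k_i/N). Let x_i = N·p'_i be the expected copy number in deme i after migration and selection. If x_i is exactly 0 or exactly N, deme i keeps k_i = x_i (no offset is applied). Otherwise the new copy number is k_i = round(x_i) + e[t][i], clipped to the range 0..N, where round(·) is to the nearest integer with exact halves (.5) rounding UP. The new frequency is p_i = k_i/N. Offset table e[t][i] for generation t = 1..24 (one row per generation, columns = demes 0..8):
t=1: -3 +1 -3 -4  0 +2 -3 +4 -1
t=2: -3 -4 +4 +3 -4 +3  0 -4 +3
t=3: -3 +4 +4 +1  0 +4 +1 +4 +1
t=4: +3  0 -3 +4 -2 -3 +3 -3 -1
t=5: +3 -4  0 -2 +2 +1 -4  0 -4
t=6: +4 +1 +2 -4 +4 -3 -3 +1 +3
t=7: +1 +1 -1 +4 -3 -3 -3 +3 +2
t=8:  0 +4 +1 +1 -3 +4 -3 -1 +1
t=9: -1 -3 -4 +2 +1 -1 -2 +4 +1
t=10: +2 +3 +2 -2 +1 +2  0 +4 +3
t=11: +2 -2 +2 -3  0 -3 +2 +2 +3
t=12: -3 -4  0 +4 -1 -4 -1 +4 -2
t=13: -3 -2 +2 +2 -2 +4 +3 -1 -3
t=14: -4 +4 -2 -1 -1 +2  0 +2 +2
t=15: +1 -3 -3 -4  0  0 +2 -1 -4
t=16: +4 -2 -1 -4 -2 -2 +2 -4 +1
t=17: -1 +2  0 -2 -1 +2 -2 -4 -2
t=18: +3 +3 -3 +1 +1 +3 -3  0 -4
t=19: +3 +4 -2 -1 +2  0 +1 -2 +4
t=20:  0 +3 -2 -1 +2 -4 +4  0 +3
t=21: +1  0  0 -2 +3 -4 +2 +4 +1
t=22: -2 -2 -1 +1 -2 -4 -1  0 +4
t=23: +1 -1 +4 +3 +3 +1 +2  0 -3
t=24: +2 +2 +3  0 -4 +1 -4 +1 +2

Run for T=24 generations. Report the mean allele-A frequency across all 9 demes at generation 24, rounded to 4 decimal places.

0.1376

t=0: k=[63 0 0 0 0 0 0 0 0]
t=1: x=[57.1709 5.5666 0.0000 0.0000 0.0000 0.0000 0.0000 0.0000 0.0000] k=[54 7 0 0 0 0 0 0 0]
t=2: x=[49.4488 10.4231 0.6238 0.0000 0.0000 0.0000 0.0000 0.0000 0.0000] k=[46 6 5 0 0 0 0 0 0]
t=3: x=[41.9755 9.3480 4.5970 0.4500 0.0000 0.0000 0.0000 0.0000 0.0000] k=[39 13 9 1 0 0 0 0 0]
t=4: x=[36.1920 14.7505 8.5653 1.6300 0.0909 0.0000 0.0000 0.0000 0.0000] k=[39 15 6 6 0 0 0 0 0]
t=5: x=[36.3729 16.1066 6.7492 5.4600 0.5454 0.0000 0.0000 0.0000 0.0000] k=[39 12 7 3 3 0 0 0 0]
t=6: x=[36.1016 13.7615 7.0270 3.3600 2.7561 0.2754 0.0000 0.0000 0.0000] k=[40 15 9 0 7 0 0 0 0]
t=7: x=[37.2878 16.4631 8.6547 1.4400 5.7921 0.6425 0.0000 0.0000 0.0000] k=[38 17 8 5 3 0 0 0 0]
t=8: x=[35.6395 17.8207 8.4661 5.0900 2.9377 0.2754 0.0000 0.0000 0.0000] k=[36 22 9 6 0 4 0 0 0]
t=9: x=[34.2646 21.8011 9.8164 5.7300 0.9089 3.3421 0.3707 0.0000 0.0000] k=[33 19 6 8 2 2 0 0 0]
t=10: x=[31.2603 18.8223 7.2850 7.2800 2.5644 1.8553 0.1854 0.0000 0.0000] k=[33 22 9 5 4 4 0 0 0]
t=11: x=[31.5303 21.5328 9.7270 5.2700 4.1282 3.7085 0.3707 0.0000 0.0000] k=[34 20 12 2 4 1 2 0 0]
t=12: x=[32.2608 20.2613 11.7238 3.0800 3.5835 1.3866 1.7804 0.1872 0.0000] k=[29 16 12 7 3 0 1 4 0]
t=13: x=[27.3577 16.5622 11.8132 7.0900 3.1194 0.3672 1.2147 3.4973 0.3779] k=[24 15 14 9 1 4 4 2 0]
t=14: x=[22.7455 15.4829 13.5329 8.7300 2.0093 3.8001 3.9275 2.0774 0.1890] k=[19 19 12 8 1 6 4 4 2]
t=15: x=[18.5983 18.1082 12.1710 7.7300 2.1001 5.4681 4.2968 3.9632 2.2850] k=[20 15 9 4 2 5 6 3 0]
t=16: x=[19.1417 14.6813 9.0121 4.2700 2.4735 4.9089 5.7936 3.1141 0.2834] k=[23 13 8 0 0 3 8 0 1]
t=17: x=[21.6650 13.2375 7.6621 0.7200 0.2727 3.2403 7.0121 0.8420 0.9548] k=[21 15 8 0 0 5 5 0 0]
t=18: x=[20.0415 14.6813 7.8407 0.7200 0.4545 4.6343 4.6764 0.4679 0.0000] k=[23 18 5 2 1 8 2 0 0]
t=19: x=[22.1109 17.0278 5.8465 2.1800 1.7367 6.9515 2.4281 0.1872 0.0000] k=[25 21 4 1 4 7 3 0 0]
t=20: x=[24.1846 19.5565 5.2118 1.5400 4.0374 6.4843 3.1780 0.2808 0.0000] k=[24 23 3 1 6 2 7 0 0]
t=21: x=[23.4598 21.0062 4.5772 1.6300 5.2376 2.8636 6.0805 0.6549 0.0000] k=[24 21 5 0 8 0 8 5 0]
t=22: x=[23.2812 19.5565 5.9357 1.1700 6.6187 1.4681 7.1963 4.9975 0.4723] k=[21 18 5 2 5 0 6 5 4]
t=23: x=[20.3086 16.8495 5.8465 2.5400 4.3199 1.0095 5.5170 5.1835 4.2806] k=[21 16 10 6 7 2 8 5 1]
t=24: x=[20.1305 15.6710 10.0945 6.4500 6.5179 3.0469 7.3804 5.0905 1.4265] k=[22 18 13 6 3 4 3 6 3]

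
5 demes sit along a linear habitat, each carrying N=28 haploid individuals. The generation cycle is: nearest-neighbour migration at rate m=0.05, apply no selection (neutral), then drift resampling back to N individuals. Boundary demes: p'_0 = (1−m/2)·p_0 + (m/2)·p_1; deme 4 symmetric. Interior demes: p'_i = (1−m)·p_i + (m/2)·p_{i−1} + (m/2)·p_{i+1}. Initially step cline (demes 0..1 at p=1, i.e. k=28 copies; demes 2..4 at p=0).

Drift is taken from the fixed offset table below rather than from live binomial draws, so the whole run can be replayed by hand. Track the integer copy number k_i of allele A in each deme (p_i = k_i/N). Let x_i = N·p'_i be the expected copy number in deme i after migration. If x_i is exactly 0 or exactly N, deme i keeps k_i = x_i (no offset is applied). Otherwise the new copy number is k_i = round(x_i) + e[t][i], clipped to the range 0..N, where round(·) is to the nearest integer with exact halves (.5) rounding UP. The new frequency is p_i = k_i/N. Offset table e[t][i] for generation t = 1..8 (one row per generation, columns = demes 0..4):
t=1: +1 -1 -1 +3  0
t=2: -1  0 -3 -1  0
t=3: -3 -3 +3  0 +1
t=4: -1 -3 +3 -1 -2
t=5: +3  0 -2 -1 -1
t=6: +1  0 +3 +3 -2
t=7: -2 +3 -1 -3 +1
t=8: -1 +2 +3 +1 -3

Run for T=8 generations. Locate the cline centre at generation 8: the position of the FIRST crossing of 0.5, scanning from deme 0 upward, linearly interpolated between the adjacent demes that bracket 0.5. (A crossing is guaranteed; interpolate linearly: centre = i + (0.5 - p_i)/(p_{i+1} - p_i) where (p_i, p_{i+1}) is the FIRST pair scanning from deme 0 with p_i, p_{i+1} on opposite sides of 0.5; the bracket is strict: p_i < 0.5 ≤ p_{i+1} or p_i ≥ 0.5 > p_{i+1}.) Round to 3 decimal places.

t=0: k=[28 28 0 0 0]
t=1: x=[28.0000 27.3000 0.7000 0.0000 0.0000] k=[28 26 0 0 0]
t=2: x=[27.9500 25.4000 0.6500 0.0000 0.0000] k=[27 25 0 0 0]
t=3: x=[26.9500 24.4250 0.6250 0.0000 0.0000] k=[24 21 4 0 0]
t=4: x=[23.9250 20.6500 4.3250 0.1000 0.0000] k=[23 18 7 0 0]
t=5: x=[22.8750 17.8500 7.1000 0.1750 0.0000] k=[26 18 5 0 0]
t=6: x=[25.8000 17.8750 5.2000 0.1250 0.0000] k=[27 18 8 3 0]
t=7: x=[26.7750 17.9750 8.1250 3.0500 0.0750] k=[25 21 7 0 1]
t=8: x=[24.9000 20.7500 7.1750 0.2000 0.9750] k=[24 23 10 1 0]

1.692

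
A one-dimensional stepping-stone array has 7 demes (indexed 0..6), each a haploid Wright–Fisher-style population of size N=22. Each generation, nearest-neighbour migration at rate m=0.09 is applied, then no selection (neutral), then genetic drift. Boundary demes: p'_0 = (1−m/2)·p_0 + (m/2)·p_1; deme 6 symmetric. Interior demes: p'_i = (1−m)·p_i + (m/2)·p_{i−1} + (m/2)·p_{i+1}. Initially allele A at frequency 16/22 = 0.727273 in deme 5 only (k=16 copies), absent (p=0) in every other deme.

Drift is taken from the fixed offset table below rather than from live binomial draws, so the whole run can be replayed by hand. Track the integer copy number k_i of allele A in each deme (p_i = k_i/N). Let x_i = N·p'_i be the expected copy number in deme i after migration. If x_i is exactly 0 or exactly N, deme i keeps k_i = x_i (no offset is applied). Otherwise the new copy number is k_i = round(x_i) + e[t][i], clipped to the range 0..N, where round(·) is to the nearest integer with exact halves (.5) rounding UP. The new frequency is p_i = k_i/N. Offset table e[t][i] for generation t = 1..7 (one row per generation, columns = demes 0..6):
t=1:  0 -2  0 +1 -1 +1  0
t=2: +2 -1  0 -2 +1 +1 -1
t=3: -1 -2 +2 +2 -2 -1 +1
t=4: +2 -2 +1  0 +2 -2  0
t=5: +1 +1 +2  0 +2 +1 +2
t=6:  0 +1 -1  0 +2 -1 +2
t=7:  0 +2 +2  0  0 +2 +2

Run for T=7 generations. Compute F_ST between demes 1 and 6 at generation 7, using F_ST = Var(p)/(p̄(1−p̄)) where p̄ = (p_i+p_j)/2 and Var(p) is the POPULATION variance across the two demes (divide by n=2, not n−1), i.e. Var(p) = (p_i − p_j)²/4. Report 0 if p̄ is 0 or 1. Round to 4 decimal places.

0.0620

t=0: k=[0 0 0 0 0 16 0]
t=1: x=[0.0000 0.0000 0.0000 0.0000 0.7200 14.5600 0.7200] k=[0 0 0 0 0 16 1]
t=2: x=[0.0000 0.0000 0.0000 0.0000 0.7200 14.6050 1.6750] k=[0 0 0 0 2 16 1]
t=3: x=[0.0000 0.0000 0.0000 0.0900 2.5400 14.6950 1.6750] k=[0 0 0 2 1 14 3]
t=4: x=[0.0000 0.0000 0.0900 1.8650 1.6300 12.9200 3.4950] k=[0 0 1 2 4 11 3]
t=5: x=[0.0000 0.0450 1.0000 2.0450 4.2250 10.3250 3.3600] k=[0 1 3 2 6 11 5]
t=6: x=[0.0450 1.0450 2.8650 2.2250 6.0450 10.5050 5.2700] k=[0 2 2 2 8 10 7]
t=7: x=[0.0900 1.9100 2.0000 2.2700 7.8200 9.7750 7.1350] k=[0 4 4 2 8 12 9]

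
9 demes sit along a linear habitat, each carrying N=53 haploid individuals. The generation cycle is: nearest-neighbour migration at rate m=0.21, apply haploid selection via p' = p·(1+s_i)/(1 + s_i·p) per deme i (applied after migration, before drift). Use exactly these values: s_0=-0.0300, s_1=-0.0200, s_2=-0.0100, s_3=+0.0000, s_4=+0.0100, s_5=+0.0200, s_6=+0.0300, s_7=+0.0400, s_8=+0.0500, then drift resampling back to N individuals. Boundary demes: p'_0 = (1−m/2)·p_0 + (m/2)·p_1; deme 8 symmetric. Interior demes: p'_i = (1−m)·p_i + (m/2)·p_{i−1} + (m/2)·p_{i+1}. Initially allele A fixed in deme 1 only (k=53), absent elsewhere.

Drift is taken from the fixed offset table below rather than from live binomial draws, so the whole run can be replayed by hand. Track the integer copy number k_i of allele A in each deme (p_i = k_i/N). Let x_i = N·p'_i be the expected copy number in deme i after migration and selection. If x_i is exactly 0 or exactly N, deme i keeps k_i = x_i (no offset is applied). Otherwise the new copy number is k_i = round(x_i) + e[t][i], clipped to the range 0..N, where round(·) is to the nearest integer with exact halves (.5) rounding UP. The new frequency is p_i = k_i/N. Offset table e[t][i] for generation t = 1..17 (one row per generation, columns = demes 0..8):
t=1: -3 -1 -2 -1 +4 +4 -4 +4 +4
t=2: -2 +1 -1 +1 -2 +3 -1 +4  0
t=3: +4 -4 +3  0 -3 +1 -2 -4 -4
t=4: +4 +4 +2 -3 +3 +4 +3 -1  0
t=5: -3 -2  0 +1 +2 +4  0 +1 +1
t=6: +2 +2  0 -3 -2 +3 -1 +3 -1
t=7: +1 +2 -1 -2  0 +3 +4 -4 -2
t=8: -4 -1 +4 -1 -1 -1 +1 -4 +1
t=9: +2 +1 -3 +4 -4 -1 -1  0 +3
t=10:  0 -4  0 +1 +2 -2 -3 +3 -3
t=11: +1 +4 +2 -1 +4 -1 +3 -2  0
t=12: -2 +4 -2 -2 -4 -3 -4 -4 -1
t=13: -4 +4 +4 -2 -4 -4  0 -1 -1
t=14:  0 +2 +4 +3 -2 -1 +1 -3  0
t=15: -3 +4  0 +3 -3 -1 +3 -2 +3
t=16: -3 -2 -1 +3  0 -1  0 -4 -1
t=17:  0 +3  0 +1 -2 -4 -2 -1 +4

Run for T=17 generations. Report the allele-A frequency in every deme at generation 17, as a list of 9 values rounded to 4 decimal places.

[0.1321, 0.3774, 0.3019, 0.2453, 0.0000, 0.0000, 0.0000, 0.0000, 0.0000]

t=0: k=[0 53 0 0 0 0 0 0 0]
t=1: x=[5.4151 41.6913 5.5151 0.0000 0.0000 0.0000 0.0000 0.0000 0.0000] k=[2 41 4 0 0 0 0 0 0]
t=2: x=[5.9326 32.7679 7.4008 0.4200 0.0000 0.0000 0.0000 0.0000 0.0000] k=[4 34 6 1 0 0 0 0 0]
t=3: x=[6.9637 27.6429 8.3441 1.4200 0.1060 0.0000 0.0000 0.0000 0.0000] k=[11 24 11 1 0 0 0 0 0]
t=4: x=[12.0786 21.0133 11.2258 1.9450 0.1060 0.0000 0.0000 0.0000 0.0000] k=[16 25 13 0 3 0 0 0 0]
t=5: x=[16.5958 22.5329 12.7972 1.6800 2.3926 0.3213 0.0000 0.0000 0.0000] k=[14 21 13 3 4 4 0 0 0]
t=6: x=[14.4132 19.1771 12.6927 4.1550 3.9311 3.6467 0.4325 0.0000 0.0000] k=[16 21 13 1 2 7 0 0 0]
t=7: x=[16.1806 19.3859 12.4838 2.3650 2.4431 5.8421 0.7567 0.0000 0.0000] k=[17 21 11 0 2 9 5 0 0]
t=8: x=[17.0657 19.2815 10.8083 1.3650 2.5490 7.9783 5.0279 0.5458 0.0000] k=[13 18 15 0 2 7 6 0 0]
t=9: x=[13.2205 16.9264 13.6380 1.7850 2.3371 6.4818 5.6218 0.6549 0.0000] k=[15 18 11 6 0 5 5 1 0]
t=10: x=[14.9855 16.7179 11.1214 5.8950 1.1663 4.5568 4.7052 1.3662 0.1102] k=[15 13 11 7 3 3 2 4 0]
t=11: x=[14.4674 12.8028 10.7039 7.0000 3.4520 2.9497 2.3813 3.4959 0.4408] k=[15 17 13 6 7 2 5 1 0]
t=12: x=[14.8818 16.1423 12.5883 6.8400 6.4260 2.8937 4.3824 1.3662 0.1102] k=[13 20 11 5 2 0 0 0 0]
t=13: x=[13.4273 18.0786 11.2258 5.3150 2.1252 0.2142 0.0000 0.0000 0.0000] k=[9 22 15 3 0 0 0 0 0]
t=14: x=[10.1134 19.6496 14.3695 3.9450 0.3181 0.0000 0.0000 0.0000 0.0000] k=[10 22 18 7 0 0 0 0 0]
t=15: x=[10.9923 20.0675 17.1482 7.4200 0.7422 0.0000 0.0000 0.0000 0.0000] k=[8 24 17 10 0 0 0 0 0]
t=16: x=[9.4413 21.3270 16.8842 9.6850 1.0603 0.0000 0.0000 0.0000 0.0000] k=[6 19 16 13 1 0 0 0 0]
t=17: x=[7.1740 17.0853 15.8880 12.0550 2.1757 0.1071 0.0000 0.0000 0.0000] k=[7 20 16 13 0 0 0 0 0]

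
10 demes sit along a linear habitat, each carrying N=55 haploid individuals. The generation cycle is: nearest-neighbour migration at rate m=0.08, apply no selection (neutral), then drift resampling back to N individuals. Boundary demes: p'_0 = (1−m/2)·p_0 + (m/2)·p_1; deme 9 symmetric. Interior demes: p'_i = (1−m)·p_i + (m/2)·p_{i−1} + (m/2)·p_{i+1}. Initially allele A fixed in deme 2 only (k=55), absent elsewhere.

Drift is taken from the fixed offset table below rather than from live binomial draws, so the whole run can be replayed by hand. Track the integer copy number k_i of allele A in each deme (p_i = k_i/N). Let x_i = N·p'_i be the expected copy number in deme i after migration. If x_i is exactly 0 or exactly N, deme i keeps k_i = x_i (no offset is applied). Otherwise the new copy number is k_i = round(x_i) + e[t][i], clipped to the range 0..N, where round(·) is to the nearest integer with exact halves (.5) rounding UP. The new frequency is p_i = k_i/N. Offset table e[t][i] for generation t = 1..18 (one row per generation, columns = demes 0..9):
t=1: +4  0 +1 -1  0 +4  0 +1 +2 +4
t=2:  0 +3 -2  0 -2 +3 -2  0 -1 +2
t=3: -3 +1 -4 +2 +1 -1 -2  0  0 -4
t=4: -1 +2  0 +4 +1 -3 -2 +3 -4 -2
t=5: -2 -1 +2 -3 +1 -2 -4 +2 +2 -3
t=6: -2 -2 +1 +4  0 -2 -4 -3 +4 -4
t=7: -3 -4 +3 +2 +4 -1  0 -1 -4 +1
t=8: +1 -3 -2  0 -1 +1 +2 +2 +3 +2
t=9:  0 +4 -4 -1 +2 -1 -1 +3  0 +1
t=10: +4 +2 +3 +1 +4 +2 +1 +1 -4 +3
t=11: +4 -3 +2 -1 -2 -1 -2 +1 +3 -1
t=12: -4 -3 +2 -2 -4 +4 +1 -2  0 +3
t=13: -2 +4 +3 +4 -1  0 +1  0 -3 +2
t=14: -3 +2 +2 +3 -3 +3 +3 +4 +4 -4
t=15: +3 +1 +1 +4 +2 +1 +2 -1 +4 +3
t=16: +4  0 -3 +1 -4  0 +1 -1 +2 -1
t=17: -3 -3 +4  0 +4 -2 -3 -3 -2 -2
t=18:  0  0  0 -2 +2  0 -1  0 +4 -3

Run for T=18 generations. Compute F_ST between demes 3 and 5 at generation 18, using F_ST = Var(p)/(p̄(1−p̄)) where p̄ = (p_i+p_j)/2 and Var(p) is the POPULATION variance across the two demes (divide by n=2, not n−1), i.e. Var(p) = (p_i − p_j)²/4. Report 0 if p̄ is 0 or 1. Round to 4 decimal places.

t=0: k=[0 0 55 0 0 0 0 0 0 0]
t=1: x=[0.0000 2.2000 50.6000 2.2000 0.0000 0.0000 0.0000 0.0000 0.0000 0.0000] k=[0 2 52 1 0 0 0 0 0 0]
t=2: x=[0.0800 3.9200 47.9600 3.0000 0.0400 0.0000 0.0000 0.0000 0.0000 0.0000] k=[0 7 46 3 0 0 0 0 0 0]
t=3: x=[0.2800 8.2800 42.7200 4.6000 0.1200 0.0000 0.0000 0.0000 0.0000 0.0000] k=[0 9 39 7 1 0 0 0 0 0]
t=4: x=[0.3600 9.8400 36.5200 8.0400 1.2000 0.0400 0.0000 0.0000 0.0000 0.0000] k=[0 12 37 12 2 0 0 0 0 0]
t=5: x=[0.4800 12.5200 35.0000 12.6000 2.3200 0.0800 0.0000 0.0000 0.0000 0.0000] k=[0 12 37 10 3 0 0 0 0 0]
t=6: x=[0.4800 12.5200 34.9200 10.8000 3.1600 0.1200 0.0000 0.0000 0.0000 0.0000] k=[0 11 36 15 3 0 0 0 0 0]
t=7: x=[0.4400 11.5600 34.1600 15.3600 3.3600 0.1200 0.0000 0.0000 0.0000 0.0000] k=[0 8 37 17 7 0 0 0 0 0]
t=8: x=[0.3200 8.8400 35.0400 17.4000 7.1200 0.2800 0.0000 0.0000 0.0000 0.0000] k=[1 6 33 17 6 1 0 0 0 0]
t=9: x=[1.2000 6.8800 31.2800 17.2000 6.2400 1.1600 0.0400 0.0000 0.0000 0.0000] k=[1 11 27 16 8 0 0 0 0 0]
t=10: x=[1.4000 11.2400 25.9200 16.1200 8.0000 0.3200 0.0000 0.0000 0.0000 0.0000] k=[5 13 29 17 12 2 0 0 0 0]
t=11: x=[5.3200 13.3200 27.8800 17.2800 11.8000 2.3200 0.0800 0.0000 0.0000 0.0000] k=[9 10 30 16 10 1 0 0 0 0]
t=12: x=[9.0400 10.7600 28.6400 16.3200 9.8800 1.3200 0.0400 0.0000 0.0000 0.0000] k=[5 8 31 14 6 5 1 0 0 0]
t=13: x=[5.1200 8.8000 29.4000 14.3600 6.2800 4.8800 1.1200 0.0400 0.0000 0.0000] k=[3 13 32 18 5 5 2 0 0 0]
t=14: x=[3.4000 13.3600 30.6800 18.0400 5.5200 4.8800 2.0400 0.0800 0.0000 0.0000] k=[0 15 33 21 3 8 5 4 0 0]
t=15: x=[0.6000 15.1200 31.8000 20.7600 3.9200 7.6800 5.0800 3.8800 0.1600 0.0000] k=[4 16 33 25 6 9 7 3 4 0]
t=16: x=[4.4800 16.2000 32.0000 24.5600 6.8800 8.8000 6.9200 3.2000 3.8000 0.1600] k=[8 16 29 26 3 9 8 2 6 0]
t=17: x=[8.3200 16.2000 28.3600 25.2000 4.1600 8.7200 7.8000 2.4000 5.6000 0.2400] k=[5 13 32 25 8 7 5 0 4 0]
t=18: x=[5.3200 13.4400 30.9600 24.6000 8.6400 6.9600 4.8800 0.3600 3.6800 0.1600] k=[5 13 31 23 11 7 4 0 8 0]

0.1067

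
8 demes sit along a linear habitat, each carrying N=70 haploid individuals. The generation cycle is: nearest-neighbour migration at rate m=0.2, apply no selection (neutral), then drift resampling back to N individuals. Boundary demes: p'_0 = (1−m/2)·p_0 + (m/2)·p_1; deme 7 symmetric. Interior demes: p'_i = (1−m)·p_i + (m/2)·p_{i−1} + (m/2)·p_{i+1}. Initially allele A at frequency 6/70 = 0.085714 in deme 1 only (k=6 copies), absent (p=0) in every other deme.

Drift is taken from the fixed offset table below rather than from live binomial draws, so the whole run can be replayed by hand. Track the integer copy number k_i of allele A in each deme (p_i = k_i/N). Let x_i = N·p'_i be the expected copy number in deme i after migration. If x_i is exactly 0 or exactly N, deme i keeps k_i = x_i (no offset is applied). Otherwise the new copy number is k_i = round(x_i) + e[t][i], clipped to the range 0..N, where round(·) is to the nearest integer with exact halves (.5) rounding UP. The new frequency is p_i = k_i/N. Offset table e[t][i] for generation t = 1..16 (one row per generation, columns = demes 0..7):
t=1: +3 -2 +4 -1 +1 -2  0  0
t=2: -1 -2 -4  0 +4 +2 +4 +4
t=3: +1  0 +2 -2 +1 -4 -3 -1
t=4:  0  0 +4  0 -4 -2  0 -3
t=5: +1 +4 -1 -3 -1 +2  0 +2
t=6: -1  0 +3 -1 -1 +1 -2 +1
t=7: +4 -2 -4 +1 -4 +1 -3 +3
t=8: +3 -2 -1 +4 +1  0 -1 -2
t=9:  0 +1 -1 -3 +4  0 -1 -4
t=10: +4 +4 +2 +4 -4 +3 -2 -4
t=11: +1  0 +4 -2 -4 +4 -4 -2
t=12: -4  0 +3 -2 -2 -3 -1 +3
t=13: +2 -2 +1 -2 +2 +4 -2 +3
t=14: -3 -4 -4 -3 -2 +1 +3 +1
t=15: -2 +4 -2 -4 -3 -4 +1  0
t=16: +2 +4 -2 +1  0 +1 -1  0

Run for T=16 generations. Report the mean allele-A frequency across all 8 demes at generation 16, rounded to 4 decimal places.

t=0: k=[0 6 0 0 0 0 0 0]
t=1: x=[0.6000 4.8000 0.6000 0.0000 0.0000 0.0000 0.0000 0.0000] k=[4 3 5 0 0 0 0 0]
t=2: x=[3.9000 3.3000 4.3000 0.5000 0.0000 0.0000 0.0000 0.0000] k=[3 1 0 1 0 0 0 0]
t=3: x=[2.8000 1.1000 0.2000 0.8000 0.1000 0.0000 0.0000 0.0000] k=[4 1 2 0 1 0 0 0]
t=4: x=[3.7000 1.4000 1.7000 0.3000 0.8000 0.1000 0.0000 0.0000] k=[4 1 6 0 0 0 0 0]
t=5: x=[3.7000 1.8000 4.9000 0.6000 0.0000 0.0000 0.0000 0.0000] k=[5 6 4 0 0 0 0 0]
t=6: x=[5.1000 5.7000 3.8000 0.4000 0.0000 0.0000 0.0000 0.0000] k=[4 6 7 0 0 0 0 0]
t=7: x=[4.2000 5.9000 6.2000 0.7000 0.0000 0.0000 0.0000 0.0000] k=[8 4 2 2 0 0 0 0]
t=8: x=[7.6000 4.2000 2.2000 1.8000 0.2000 0.0000 0.0000 0.0000] k=[11 2 1 6 1 0 0 0]
t=9: x=[10.1000 2.8000 1.6000 5.0000 1.4000 0.1000 0.0000 0.0000] k=[10 4 1 2 5 0 0 0]
t=10: x=[9.4000 4.3000 1.4000 2.2000 4.2000 0.5000 0.0000 0.0000] k=[13 8 3 6 0 4 0 0]
t=11: x=[12.5000 8.0000 3.8000 5.1000 1.0000 3.2000 0.4000 0.0000] k=[14 8 8 3 0 7 0 0]
t=12: x=[13.4000 8.6000 7.5000 3.2000 1.0000 5.6000 0.7000 0.0000] k=[9 9 11 1 0 3 0 0]
t=13: x=[9.0000 9.2000 9.8000 1.9000 0.4000 2.4000 0.3000 0.0000] k=[11 7 11 0 2 6 0 0]
t=14: x=[10.6000 7.8000 9.5000 1.3000 2.2000 5.0000 0.6000 0.0000] k=[8 4 6 0 0 6 4 0]
t=15: x=[7.6000 4.6000 5.2000 0.6000 0.6000 5.2000 3.8000 0.4000] k=[6 9 3 0 0 1 5 0]
t=16: x=[6.3000 8.1000 3.3000 0.3000 0.1000 1.3000 4.1000 0.5000] k=[8 12 1 1 0 2 3 1]

0.0500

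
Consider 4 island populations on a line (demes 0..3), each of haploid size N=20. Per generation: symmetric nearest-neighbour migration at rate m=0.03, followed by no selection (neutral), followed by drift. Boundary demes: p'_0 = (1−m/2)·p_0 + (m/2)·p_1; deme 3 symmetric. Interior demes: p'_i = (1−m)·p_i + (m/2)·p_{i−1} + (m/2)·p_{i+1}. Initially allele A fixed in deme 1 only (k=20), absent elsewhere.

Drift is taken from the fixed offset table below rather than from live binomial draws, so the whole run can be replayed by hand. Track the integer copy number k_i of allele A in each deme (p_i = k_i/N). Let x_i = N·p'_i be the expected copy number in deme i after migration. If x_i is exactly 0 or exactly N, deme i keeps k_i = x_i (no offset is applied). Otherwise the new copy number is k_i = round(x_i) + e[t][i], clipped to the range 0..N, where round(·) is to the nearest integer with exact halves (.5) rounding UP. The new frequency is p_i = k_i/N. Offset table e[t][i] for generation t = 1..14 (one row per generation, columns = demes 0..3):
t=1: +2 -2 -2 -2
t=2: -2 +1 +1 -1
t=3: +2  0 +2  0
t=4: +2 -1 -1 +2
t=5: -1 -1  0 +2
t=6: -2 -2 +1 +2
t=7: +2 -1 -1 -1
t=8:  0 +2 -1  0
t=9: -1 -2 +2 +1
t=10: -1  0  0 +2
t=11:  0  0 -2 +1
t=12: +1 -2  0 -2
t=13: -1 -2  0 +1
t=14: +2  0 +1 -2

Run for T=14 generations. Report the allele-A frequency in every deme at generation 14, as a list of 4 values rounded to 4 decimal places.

[0.1500, 0.4000, 0.1000, 0.3000]

t=0: k=[0 20 0 0]
t=1: x=[0.3000 19.4000 0.3000 0.0000] k=[2 17 0 0]
t=2: x=[2.2250 16.5200 0.2550 0.0000] k=[0 18 1 0]
t=3: x=[0.2700 17.4750 1.2400 0.0150] k=[2 17 3 0]
t=4: x=[2.2250 16.5650 3.1650 0.0450] k=[4 16 2 2]
t=5: x=[4.1800 15.6100 2.2100 2.0000] k=[3 15 2 4]
t=6: x=[3.1800 14.6250 2.2250 3.9700] k=[1 13 3 6]
t=7: x=[1.1800 12.6700 3.1950 5.9550] k=[3 12 2 5]
t=8: x=[3.1350 11.7150 2.1950 4.9550] k=[3 14 1 5]
t=9: x=[3.1650 13.6400 1.2550 4.9400] k=[2 12 3 6]
t=10: x=[2.1500 11.7150 3.1800 5.9550] k=[1 12 3 8]
t=11: x=[1.1650 11.7000 3.2100 7.9250] k=[1 12 1 9]
t=12: x=[1.1650 11.6700 1.2850 8.8800] k=[2 10 1 7]
t=13: x=[2.1200 9.7450 1.2250 6.9100] k=[1 8 1 8]
t=14: x=[1.1050 7.7900 1.2100 7.8950] k=[3 8 2 6]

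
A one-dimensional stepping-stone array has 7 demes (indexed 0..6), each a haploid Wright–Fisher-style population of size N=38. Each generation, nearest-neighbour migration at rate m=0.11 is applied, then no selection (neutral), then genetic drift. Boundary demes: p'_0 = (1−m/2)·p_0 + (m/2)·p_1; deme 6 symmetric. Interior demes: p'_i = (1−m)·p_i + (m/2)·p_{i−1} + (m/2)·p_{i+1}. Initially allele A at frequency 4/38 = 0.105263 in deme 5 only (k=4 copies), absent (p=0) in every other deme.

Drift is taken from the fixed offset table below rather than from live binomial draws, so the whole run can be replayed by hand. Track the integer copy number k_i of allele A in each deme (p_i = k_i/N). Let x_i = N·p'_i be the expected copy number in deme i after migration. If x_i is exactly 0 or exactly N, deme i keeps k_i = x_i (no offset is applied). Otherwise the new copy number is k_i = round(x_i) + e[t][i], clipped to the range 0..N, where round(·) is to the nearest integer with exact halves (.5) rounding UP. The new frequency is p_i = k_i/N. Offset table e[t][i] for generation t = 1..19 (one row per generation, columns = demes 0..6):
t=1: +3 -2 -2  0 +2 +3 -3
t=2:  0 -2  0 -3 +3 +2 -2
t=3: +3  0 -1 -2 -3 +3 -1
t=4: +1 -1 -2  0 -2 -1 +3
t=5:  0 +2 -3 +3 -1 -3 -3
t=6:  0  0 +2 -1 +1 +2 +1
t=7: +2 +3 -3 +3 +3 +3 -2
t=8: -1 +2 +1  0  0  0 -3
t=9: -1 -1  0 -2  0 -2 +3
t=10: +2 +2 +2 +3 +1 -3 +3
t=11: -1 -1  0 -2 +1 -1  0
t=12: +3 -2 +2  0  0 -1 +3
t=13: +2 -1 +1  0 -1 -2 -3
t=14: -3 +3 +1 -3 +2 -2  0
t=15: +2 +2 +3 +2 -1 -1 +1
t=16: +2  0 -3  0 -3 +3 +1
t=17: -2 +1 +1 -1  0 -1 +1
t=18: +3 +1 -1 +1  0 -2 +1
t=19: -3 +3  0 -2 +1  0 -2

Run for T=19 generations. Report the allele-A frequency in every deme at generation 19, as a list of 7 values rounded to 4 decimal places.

t=0: k=[0 0 0 0 0 4 0]
t=1: x=[0.0000 0.0000 0.0000 0.0000 0.2200 3.5600 0.2200] k=[0 0 0 0 2 7 0]
t=2: x=[0.0000 0.0000 0.0000 0.1100 2.1650 6.3400 0.3850] k=[0 0 0 0 5 8 0]
t=3: x=[0.0000 0.0000 0.0000 0.2750 4.8900 7.3950 0.4400] k=[0 0 0 0 2 10 0]
t=4: x=[0.0000 0.0000 0.0000 0.1100 2.3300 9.0100 0.5500] k=[0 0 0 0 0 8 4]
t=5: x=[0.0000 0.0000 0.0000 0.0000 0.4400 7.3400 4.2200] k=[0 0 0 0 0 4 1]
t=6: x=[0.0000 0.0000 0.0000 0.0000 0.2200 3.6150 1.1650] k=[0 0 0 0 1 6 2]
t=7: x=[0.0000 0.0000 0.0000 0.0550 1.2200 5.5050 2.2200] k=[0 0 0 3 4 9 0]
t=8: x=[0.0000 0.0000 0.1650 2.8900 4.2200 8.2300 0.4950] k=[0 0 1 3 4 8 0]
t=9: x=[0.0000 0.0550 1.0550 2.9450 4.1650 7.3400 0.4400] k=[0 0 1 1 4 5 3]
t=10: x=[0.0000 0.0550 0.9450 1.1650 3.8900 4.8350 3.1100] k=[0 2 3 4 5 2 6]
t=11: x=[0.1100 1.9450 3.0000 4.0000 4.7800 2.3850 5.7800] k=[0 1 3 2 6 1 6]
t=12: x=[0.0550 1.0550 2.8350 2.2750 5.5050 1.5500 5.7250] k=[3 0 5 2 6 1 9]
t=13: x=[2.8350 0.4400 4.5600 2.3850 5.5050 1.7150 8.5600] k=[5 0 6 2 5 0 6]
t=14: x=[4.7250 0.6050 5.4500 2.3850 4.5600 0.6050 5.6700] k=[2 4 6 0 7 0 6]
t=15: x=[2.1100 4.0000 5.5600 0.7150 6.2300 0.7150 5.6700] k=[4 6 9 3 5 0 7]
t=16: x=[4.1100 6.0550 8.5050 3.4400 4.6150 0.6600 6.6150] k=[6 6 6 3 2 4 8]
t=17: x=[6.0000 6.0000 5.8350 3.1100 2.1650 4.1100 7.7800] k=[4 7 7 2 2 3 9]
t=18: x=[4.1650 6.8350 6.7250 2.2750 2.0550 3.2750 8.6700] k=[7 8 6 3 2 1 10]
t=19: x=[7.0550 7.8350 5.9450 3.1100 2.0000 1.5500 9.5050] k=[4 11 6 1 3 2 8]

[0.1053, 0.2895, 0.1579, 0.0263, 0.0789, 0.0526, 0.2105]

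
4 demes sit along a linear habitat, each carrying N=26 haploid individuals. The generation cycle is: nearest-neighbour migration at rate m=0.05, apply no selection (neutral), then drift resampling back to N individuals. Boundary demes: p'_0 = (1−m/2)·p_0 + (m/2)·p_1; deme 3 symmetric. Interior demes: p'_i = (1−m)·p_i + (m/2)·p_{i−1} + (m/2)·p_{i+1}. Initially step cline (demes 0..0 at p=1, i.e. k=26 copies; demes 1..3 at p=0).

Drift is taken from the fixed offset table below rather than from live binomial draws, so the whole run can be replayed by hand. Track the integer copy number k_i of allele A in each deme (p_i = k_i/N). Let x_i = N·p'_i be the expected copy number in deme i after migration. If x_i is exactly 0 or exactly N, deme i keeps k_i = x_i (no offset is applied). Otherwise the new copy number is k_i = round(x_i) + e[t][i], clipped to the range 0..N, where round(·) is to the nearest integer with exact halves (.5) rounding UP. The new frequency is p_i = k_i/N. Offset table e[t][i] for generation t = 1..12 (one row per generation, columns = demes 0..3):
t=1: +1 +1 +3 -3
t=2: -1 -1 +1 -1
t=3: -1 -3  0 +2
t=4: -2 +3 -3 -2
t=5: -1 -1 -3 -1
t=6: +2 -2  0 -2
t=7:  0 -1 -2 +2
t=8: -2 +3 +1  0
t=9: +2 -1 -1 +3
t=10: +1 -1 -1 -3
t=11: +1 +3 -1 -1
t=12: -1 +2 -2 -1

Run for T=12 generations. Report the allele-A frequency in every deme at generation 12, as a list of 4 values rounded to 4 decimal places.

t=0: k=[26 0 0 0]
t=1: x=[25.3500 0.6500 0.0000 0.0000] k=[26 2 0 0]
t=2: x=[25.4000 2.5500 0.0500 0.0000] k=[24 2 1 0]
t=3: x=[23.4500 2.5250 1.0000 0.0250] k=[22 0 1 2]
t=4: x=[21.4500 0.5750 1.0000 1.9750] k=[19 4 0 0]
t=5: x=[18.6250 4.2750 0.1000 0.0000] k=[18 3 0 0]
t=6: x=[17.6250 3.3000 0.0750 0.0000] k=[20 1 0 0]
t=7: x=[19.5250 1.4500 0.0250 0.0000] k=[20 0 0 0]
t=8: x=[19.5000 0.5000 0.0000 0.0000] k=[18 4 0 0]
t=9: x=[17.6500 4.2500 0.1000 0.0000] k=[20 3 0 0]
t=10: x=[19.5750 3.3500 0.0750 0.0000] k=[21 2 0 0]
t=11: x=[20.5250 2.4250 0.0500 0.0000] k=[22 5 0 0]
t=12: x=[21.5750 5.3000 0.1250 0.0000] k=[21 7 0 0]

[0.8077, 0.2692, 0.0000, 0.0000]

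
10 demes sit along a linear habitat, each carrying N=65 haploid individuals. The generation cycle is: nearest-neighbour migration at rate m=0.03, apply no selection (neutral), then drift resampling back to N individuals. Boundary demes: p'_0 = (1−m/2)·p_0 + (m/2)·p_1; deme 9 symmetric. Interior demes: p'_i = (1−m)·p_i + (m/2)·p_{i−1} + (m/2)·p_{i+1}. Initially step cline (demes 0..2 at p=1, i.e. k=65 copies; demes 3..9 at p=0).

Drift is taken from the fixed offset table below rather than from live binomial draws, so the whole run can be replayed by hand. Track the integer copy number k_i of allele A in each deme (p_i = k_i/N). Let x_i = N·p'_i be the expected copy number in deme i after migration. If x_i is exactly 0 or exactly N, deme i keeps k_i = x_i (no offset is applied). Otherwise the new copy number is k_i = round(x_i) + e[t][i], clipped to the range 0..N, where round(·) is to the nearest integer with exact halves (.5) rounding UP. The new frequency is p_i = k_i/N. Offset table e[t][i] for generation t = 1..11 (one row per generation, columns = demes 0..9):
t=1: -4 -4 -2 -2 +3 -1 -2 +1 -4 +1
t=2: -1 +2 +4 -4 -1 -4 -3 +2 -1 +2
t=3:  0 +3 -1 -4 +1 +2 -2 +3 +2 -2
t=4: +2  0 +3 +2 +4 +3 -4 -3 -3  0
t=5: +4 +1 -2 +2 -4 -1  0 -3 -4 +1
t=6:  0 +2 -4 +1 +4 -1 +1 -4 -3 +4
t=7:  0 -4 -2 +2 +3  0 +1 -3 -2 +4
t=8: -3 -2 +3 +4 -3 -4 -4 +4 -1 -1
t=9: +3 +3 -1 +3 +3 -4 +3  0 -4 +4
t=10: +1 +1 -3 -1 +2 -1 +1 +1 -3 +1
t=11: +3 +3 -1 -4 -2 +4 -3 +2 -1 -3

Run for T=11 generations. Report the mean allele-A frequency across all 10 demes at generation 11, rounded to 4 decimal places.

t=0: k=[65 65 65 0 0 0 0 0 0 0]
t=1: x=[65.0000 65.0000 64.0250 0.9750 0.0000 0.0000 0.0000 0.0000 0.0000 0.0000] k=[65 65 62 0 0 0 0 0 0 0]
t=2: x=[65.0000 64.9550 61.1150 0.9300 0.0000 0.0000 0.0000 0.0000 0.0000 0.0000] k=[65 65 65 0 0 0 0 0 0 0]
t=3: x=[65.0000 65.0000 64.0250 0.9750 0.0000 0.0000 0.0000 0.0000 0.0000 0.0000] k=[65 65 63 0 0 0 0 0 0 0]
t=4: x=[65.0000 64.9700 62.0850 0.9450 0.0000 0.0000 0.0000 0.0000 0.0000 0.0000] k=[65 65 65 3 0 0 0 0 0 0]
t=5: x=[65.0000 65.0000 64.0700 3.8850 0.0450 0.0000 0.0000 0.0000 0.0000 0.0000] k=[65 65 62 6 0 0 0 0 0 0]
t=6: x=[65.0000 64.9550 61.2050 6.7500 0.0900 0.0000 0.0000 0.0000 0.0000 0.0000] k=[65 65 57 8 4 0 0 0 0 0]
t=7: x=[65.0000 64.8800 56.3850 8.6750 4.0000 0.0600 0.0000 0.0000 0.0000 0.0000] k=[65 61 54 11 7 0 0 0 0 0]
t=8: x=[64.9400 60.9550 53.4600 11.5850 6.9550 0.1050 0.0000 0.0000 0.0000 0.0000] k=[62 59 56 16 4 0 0 0 0 0]
t=9: x=[61.9550 59.0000 55.4450 16.4200 4.1200 0.0600 0.0000 0.0000 0.0000 0.0000] k=[65 62 54 19 7 0 0 0 0 0]
t=10: x=[64.9550 61.9250 53.5950 19.3450 7.0750 0.1050 0.0000 0.0000 0.0000 0.0000] k=[65 63 51 18 9 0 0 0 0 0]
t=11: x=[64.9700 62.8500 50.6850 18.3600 9.0000 0.1350 0.0000 0.0000 0.0000 0.0000] k=[65 65 50 14 7 4 0 0 0 0]

0.3154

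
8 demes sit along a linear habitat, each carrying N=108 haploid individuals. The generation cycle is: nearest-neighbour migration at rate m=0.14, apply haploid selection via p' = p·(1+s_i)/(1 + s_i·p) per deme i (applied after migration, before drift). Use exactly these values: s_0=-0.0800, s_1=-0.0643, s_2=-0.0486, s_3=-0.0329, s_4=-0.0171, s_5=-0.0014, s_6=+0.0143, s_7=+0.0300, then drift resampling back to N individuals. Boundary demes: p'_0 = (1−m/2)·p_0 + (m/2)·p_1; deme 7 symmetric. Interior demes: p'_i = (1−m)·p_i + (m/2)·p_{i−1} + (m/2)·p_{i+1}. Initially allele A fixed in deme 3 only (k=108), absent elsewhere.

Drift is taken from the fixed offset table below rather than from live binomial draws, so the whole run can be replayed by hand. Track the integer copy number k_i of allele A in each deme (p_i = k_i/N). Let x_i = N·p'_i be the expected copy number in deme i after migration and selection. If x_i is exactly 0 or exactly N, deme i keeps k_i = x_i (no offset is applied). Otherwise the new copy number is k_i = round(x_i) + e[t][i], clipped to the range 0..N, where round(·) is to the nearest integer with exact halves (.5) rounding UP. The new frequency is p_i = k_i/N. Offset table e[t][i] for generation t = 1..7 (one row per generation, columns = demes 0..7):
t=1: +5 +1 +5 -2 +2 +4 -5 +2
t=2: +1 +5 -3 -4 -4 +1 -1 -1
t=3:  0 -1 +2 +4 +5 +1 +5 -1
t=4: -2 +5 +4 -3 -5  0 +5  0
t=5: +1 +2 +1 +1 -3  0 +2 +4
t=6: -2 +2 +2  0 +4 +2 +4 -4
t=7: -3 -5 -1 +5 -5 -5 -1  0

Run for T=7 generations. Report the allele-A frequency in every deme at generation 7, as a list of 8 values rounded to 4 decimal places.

[0.0000, 0.0741, 0.2315, 0.4444, 0.1574, 0.0370, 0.1111, 0.0278]

t=0: k=[0 0 0 108 0 0 0 0]
t=1: x=[0.0000 0.0000 7.2171 92.4397 7.4396 0.0000 0.0000 0.0000] k=[0 0 12 90 9 0 0 0]
t=2: x=[0.0000 0.7864 15.9314 78.1529 13.8307 0.6291 0.0000 0.0000] k=[0 6 13 74 10 2 0 0]
t=3: x=[0.3865 5.7003 16.0860 64.3830 13.7122 2.4167 0.1420 0.0000] k=[0 5 18 68 19 3 5 0]
t=4: x=[0.3221 5.2198 19.7725 60.1804 21.0165 4.2543 4.5718 0.3605] k=[0 10 24 57 16 4 10 0]
t=5: x=[0.6443 9.6782 24.3768 50.9189 17.7724 5.2530 8.9964 0.7209] k=[2 12 25 52 15 5 11 5]
t=6: x=[2.4890 11.5086 25.0098 46.6316 16.6457 6.1119 10.2914 5.5742] k=[0 14 27 47 21 8 14 2]
t=7: x=[0.9023 13.1433 26.4816 42.9119 21.6103 9.3181 12.9004 2.9229] k=[0 8 25 48 17 4 12 3]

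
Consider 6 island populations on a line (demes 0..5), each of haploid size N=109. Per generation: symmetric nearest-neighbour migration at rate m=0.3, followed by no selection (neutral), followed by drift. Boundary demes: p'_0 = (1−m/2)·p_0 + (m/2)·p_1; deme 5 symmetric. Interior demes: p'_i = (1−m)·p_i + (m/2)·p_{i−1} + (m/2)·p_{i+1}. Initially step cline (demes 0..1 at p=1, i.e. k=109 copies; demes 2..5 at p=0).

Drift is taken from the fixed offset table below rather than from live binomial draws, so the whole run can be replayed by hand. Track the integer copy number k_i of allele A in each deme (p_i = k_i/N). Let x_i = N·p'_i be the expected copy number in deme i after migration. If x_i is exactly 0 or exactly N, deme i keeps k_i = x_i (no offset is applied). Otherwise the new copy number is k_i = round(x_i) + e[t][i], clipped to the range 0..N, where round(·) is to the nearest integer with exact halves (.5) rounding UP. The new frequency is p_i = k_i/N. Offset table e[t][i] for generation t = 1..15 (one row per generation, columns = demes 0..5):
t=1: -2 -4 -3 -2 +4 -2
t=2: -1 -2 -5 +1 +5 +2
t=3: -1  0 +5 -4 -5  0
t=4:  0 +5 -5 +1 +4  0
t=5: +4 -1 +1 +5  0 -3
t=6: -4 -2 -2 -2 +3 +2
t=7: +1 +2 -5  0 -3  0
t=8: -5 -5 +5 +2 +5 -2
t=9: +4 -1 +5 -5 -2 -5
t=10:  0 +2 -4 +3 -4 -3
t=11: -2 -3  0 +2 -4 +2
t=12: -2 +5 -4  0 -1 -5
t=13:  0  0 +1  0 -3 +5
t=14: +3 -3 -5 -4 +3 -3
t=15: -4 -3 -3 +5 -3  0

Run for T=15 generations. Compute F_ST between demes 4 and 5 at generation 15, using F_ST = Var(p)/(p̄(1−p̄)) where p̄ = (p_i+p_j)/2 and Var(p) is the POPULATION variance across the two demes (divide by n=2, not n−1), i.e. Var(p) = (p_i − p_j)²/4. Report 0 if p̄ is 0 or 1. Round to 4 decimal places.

t=0: k=[109 109 0 0 0 0]
t=1: x=[109.0000 92.6500 16.3500 0.0000 0.0000 0.0000] k=[109 89 13 0 0 0]
t=2: x=[106.0000 80.6000 22.4500 1.9500 0.0000 0.0000] k=[105 79 17 3 0 0]
t=3: x=[101.1000 73.6000 24.2000 4.6500 0.4500 0.0000] k=[100 74 29 1 0 0]
t=4: x=[96.1000 71.1500 31.5500 5.0500 0.1500 0.0000] k=[96 76 27 6 4 0]
t=5: x=[93.0000 71.6500 31.2000 8.8500 3.7000 0.6000] k=[97 71 32 14 4 0]
t=6: x=[93.1000 69.0500 35.1500 15.2000 4.9000 0.6000] k=[89 67 33 13 8 3]
t=7: x=[85.7000 65.2000 35.1000 15.2500 8.0000 3.7500] k=[87 67 30 15 5 4]
t=8: x=[84.0000 64.4500 33.3000 15.7500 6.3500 4.1500] k=[79 59 38 18 11 2]
t=9: x=[76.0000 58.8500 38.1500 19.9500 10.7000 3.3500] k=[80 58 43 15 9 0]
t=10: x=[76.7000 59.0500 41.0500 18.3000 8.5500 1.3500] k=[77 61 37 21 5 0]
t=11: x=[74.6000 59.8000 38.2000 21.0000 6.6500 0.7500] k=[73 57 38 23 3 3]
t=12: x=[70.6000 56.5500 38.6000 22.2500 6.0000 3.0000] k=[69 62 35 22 5 0]
t=13: x=[67.9500 59.0000 37.1000 21.4000 6.8000 0.7500] k=[68 59 38 21 4 6]
t=14: x=[66.6500 57.2000 38.6000 21.0000 6.8500 5.7000] k=[70 54 34 17 10 3]
t=15: x=[67.6000 53.4000 34.4500 18.5000 10.0000 4.0500] k=[64 50 31 24 7 4]

0.0040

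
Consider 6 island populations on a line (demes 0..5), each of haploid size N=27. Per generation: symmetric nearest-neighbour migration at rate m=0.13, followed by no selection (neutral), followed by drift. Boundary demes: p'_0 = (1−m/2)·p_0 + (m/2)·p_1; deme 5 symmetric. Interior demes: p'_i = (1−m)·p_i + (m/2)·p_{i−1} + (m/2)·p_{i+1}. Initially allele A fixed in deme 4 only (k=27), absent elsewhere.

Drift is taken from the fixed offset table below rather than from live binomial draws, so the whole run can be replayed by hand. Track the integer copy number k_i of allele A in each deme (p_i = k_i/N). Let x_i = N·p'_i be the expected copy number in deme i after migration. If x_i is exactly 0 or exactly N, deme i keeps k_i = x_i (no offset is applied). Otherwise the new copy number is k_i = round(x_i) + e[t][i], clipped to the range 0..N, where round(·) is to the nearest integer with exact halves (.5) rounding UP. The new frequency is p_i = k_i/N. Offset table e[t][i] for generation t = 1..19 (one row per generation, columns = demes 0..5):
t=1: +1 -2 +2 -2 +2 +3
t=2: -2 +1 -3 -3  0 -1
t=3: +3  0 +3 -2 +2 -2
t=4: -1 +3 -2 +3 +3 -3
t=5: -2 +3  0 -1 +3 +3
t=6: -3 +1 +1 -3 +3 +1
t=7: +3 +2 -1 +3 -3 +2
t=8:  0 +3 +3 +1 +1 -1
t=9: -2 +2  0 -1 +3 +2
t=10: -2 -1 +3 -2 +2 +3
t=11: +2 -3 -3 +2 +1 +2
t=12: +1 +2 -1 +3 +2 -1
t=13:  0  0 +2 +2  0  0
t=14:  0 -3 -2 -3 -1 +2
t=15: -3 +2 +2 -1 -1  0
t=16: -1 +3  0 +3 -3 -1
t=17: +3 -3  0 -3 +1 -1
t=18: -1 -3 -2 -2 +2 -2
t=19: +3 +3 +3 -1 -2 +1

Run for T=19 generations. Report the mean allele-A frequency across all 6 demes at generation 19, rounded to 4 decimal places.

0.3457

t=0: k=[0 0 0 0 27 0]
t=1: x=[0.0000 0.0000 0.0000 1.7550 23.4900 1.7550] k=[0 0 0 0 25 5]
t=2: x=[0.0000 0.0000 0.0000 1.6250 22.0750 6.3000] k=[0 0 0 0 22 5]
t=3: x=[0.0000 0.0000 0.0000 1.4300 19.4650 6.1050] k=[0 0 0 0 21 4]
t=4: x=[0.0000 0.0000 0.0000 1.3650 18.5300 5.1050] k=[0 0 0 4 22 2]
t=5: x=[0.0000 0.0000 0.2600 4.9100 19.5300 3.3000] k=[0 0 0 4 23 6]
t=6: x=[0.0000 0.0000 0.2600 4.9750 20.6600 7.1050] k=[0 0 1 2 24 8]
t=7: x=[0.0000 0.0650 1.0000 3.3650 21.5300 9.0400] k=[0 2 0 6 19 11]
t=8: x=[0.1300 1.7400 0.5200 6.4550 17.6350 11.5200] k=[0 5 4 7 19 11]
t=9: x=[0.3250 4.6100 4.2600 7.5850 17.7000 11.5200] k=[0 7 4 7 21 14]
t=10: x=[0.4550 6.3500 4.3900 7.7150 19.6350 14.4550] k=[0 5 7 6 22 17]
t=11: x=[0.3250 4.8050 6.8050 7.1050 20.6350 17.3250] k=[2 2 4 9 22 19]
t=12: x=[2.0000 2.1300 4.1950 9.5200 20.9600 19.1950] k=[3 4 3 13 23 18]
t=13: x=[3.0650 3.8700 3.7150 13.0000 22.0250 18.3250] k=[3 4 6 15 22 18]
t=14: x=[3.0650 4.0650 6.4550 14.8700 21.2850 18.2600] k=[3 1 4 12 20 20]
t=15: x=[2.8700 1.3250 4.3250 12.0000 19.4800 20.0000] k=[0 3 6 11 18 20]
t=16: x=[0.1950 3.0000 6.1300 11.1300 17.6750 19.8700] k=[0 6 6 14 15 19]
t=17: x=[0.3900 5.6100 6.5200 13.5450 15.1950 18.7400] k=[3 3 7 11 16 18]
t=18: x=[3.0000 3.2600 7.0000 11.0650 15.8050 17.8700] k=[2 0 5 9 18 16]
t=19: x=[1.8700 0.4550 4.9350 9.3250 17.2850 16.1300] k=[5 3 8 8 15 17]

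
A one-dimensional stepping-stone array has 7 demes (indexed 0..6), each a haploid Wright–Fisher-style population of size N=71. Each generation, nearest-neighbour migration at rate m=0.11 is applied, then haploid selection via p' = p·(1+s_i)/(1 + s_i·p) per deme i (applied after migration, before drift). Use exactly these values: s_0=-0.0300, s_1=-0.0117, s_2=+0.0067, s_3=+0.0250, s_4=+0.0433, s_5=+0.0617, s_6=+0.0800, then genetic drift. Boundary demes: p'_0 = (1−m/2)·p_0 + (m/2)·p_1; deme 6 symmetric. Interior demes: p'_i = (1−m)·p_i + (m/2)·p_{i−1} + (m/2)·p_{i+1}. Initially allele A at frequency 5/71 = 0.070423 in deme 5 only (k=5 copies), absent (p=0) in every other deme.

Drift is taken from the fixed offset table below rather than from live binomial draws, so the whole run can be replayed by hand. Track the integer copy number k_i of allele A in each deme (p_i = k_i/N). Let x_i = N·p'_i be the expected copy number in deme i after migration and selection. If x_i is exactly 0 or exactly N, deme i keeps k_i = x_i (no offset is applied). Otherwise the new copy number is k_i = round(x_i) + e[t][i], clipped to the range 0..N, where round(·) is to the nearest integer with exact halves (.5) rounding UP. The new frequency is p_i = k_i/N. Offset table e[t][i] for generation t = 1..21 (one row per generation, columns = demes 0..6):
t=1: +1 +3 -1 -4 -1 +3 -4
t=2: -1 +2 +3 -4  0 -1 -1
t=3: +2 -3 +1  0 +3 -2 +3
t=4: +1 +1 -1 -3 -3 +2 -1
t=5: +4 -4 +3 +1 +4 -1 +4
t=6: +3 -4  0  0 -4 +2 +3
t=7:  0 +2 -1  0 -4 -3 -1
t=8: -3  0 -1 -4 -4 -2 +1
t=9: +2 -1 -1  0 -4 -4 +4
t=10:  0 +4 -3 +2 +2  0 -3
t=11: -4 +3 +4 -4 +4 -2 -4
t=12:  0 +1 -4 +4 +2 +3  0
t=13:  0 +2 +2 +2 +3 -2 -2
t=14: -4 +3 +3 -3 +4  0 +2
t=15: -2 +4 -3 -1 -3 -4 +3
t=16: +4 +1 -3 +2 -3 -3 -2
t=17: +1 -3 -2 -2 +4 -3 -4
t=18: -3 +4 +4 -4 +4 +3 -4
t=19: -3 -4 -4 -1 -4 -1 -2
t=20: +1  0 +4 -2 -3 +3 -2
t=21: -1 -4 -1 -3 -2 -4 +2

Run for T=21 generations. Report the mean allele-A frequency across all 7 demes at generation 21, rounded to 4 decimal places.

t=0: k=[0 0 0 0 0 5 0]
t=1: x=[0.0000 0.0000 0.0000 0.0000 0.2869 4.7064 0.2969] k=[0 0 0 0 0 8 0]
t=2: x=[0.0000 0.0000 0.0000 0.0000 0.4589 7.5128 0.4750] k=[0 0 0 0 0 7 0]
t=3: x=[0.0000 0.0000 0.0000 0.0000 0.4016 6.5788 0.4156] k=[0 0 0 0 3 5 3]
t=4: x=[0.0000 0.0000 0.0000 0.1691 3.0670 5.0539 3.3471] k=[0 0 0 0 0 7 2]
t=5: x=[0.0000 0.0000 0.0000 0.0000 0.4016 6.6943 2.4507] k=[0 0 0 0 4 6 6]
t=6: x=[0.0000 0.0000 0.0000 0.2255 4.0488 6.2216 6.4365] k=[0 0 0 0 0 8 9]
t=7: x=[0.0000 0.0000 0.0000 0.0000 0.4589 8.0317 9.5642] k=[0 0 0 0 0 5 9]
t=8: x=[0.0000 0.0000 0.0000 0.0000 0.2869 5.2276 9.3895] k=[0 0 0 0 0 3 10]
t=9: x=[0.0000 0.0000 0.0000 0.0000 0.1721 3.4091 10.2729] k=[0 0 0 0 0 0 14]
t=10: x=[0.0000 0.0000 0.0000 0.0000 0.0000 0.8170 14.0785] k=[0 0 0 0 0 1 11]
t=11: x=[0.0000 0.0000 0.0000 0.0000 0.0574 1.5852 11.1547] k=[0 0 0 0 4 0 7]
t=12: x=[0.0000 0.0000 0.0000 0.2255 3.7061 0.6420 7.0913] k=[0 0 0 4 6 4 7]
t=13: x=[0.0000 0.0000 0.2215 3.9818 6.0091 4.5220 7.3254] k=[0 0 2 6 9 3 5]
t=14: x=[0.0000 0.1087 2.1237 6.0809 8.8275 3.6414 5.2523] k=[0 3 5 3 13 4 7]
t=15: x=[0.1601 2.9120 4.8099 3.7467 12.3824 4.9276 7.3254] k=[0 7 2 3 9 1 10]
t=16: x=[0.3735 6.2724 2.3451 3.3530 8.5435 2.0509 10.1566] k=[4 7 0 5 6 0 8]
t=17: x=[4.0472 6.3813 0.6644 4.8913 5.8381 0.8170 8.0958] k=[5 3 0 3 10 0 4]
t=18: x=[4.7531 2.9120 0.3322 3.2968 9.4055 0.8170 4.0651] k=[2 7 4 0 13 4 0]
t=19: x=[2.2089 6.4903 3.9700 0.9581 12.2127 4.5220 0.2375] k=[0 2 0 0 8 4 0]
t=20: x=[0.1067 1.7597 0.1107 0.4509 7.6237 4.2321 0.2375] k=[1 2 4 0 5 7 0]
t=21: x=[1.0238 2.0316 3.6933 0.5073 5.0295 6.8675 0.4156] k=[0 0 3 0 3 3 2]

0.0221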